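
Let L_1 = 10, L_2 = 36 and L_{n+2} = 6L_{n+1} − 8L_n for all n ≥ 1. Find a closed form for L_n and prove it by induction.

Claim: L_n = 2·4^n + 2^n.

Base cases: L_1 = 10 and 2·4^1 + 2^1 = 10; L_2 = 36 and 2·4^2 + 2^2 = 36.
Assume L_j = 2·4^j + 2^j for all 1 ≤ j ≤ r, where r ≥ 2.
Then L_{r+1} = 6L_r − 8L_{r−1} = 6·(2·4^r + 2^r) − 8·(2·4^{r−1} + 2^{r−1}) = 2·(6·4 − 8)4^{r−1} + (6·2 − 8)2^{r−1} = 32·4^{r−1} + 4·2^{r−1} = 2·4^{r+1} + 2^{r+1}.
This completes the inductive step, so L_n = 2·4^n + 2^n for all n ≥ 1.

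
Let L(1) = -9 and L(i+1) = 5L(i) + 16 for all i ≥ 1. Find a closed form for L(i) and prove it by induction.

Claim: L(i) = -5^i − 4.

Base case: L(1) = -9, and -5^1 − 4 = -5 − 4 = -9.
Assume L(j) = -5^j − 4 for some j ≥ 1.
Then L(j+1) = 5L(j) + 16 = 5·(-5^j − 4) + 16 = -5^{j+1} − 20 + 16 = -5^{j+1} − 4.
This completes the inductive step, so L(i) = -5^i − 4 for all i ≥ 1.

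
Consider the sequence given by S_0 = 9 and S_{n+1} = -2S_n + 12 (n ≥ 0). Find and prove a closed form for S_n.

Claim: S_n = 5·(-2)^n + 4.

Base case: S_0 = 9, and 5·(-2)^0 + 4 = 5 + 4 = 9.
Assume S_k = 5·(-2)^k + 4 for some k ≥ 0.
Then S_{k+1} = -2S_k + 12 = -2·(5·(-2)^k + 4) + 12 = -10·(-2)^k − 8 + 12 = 5·(-2)^{k+1} + 4.
By induction, S_n = 5·(-2)^n + 4 for all n ≥ 0.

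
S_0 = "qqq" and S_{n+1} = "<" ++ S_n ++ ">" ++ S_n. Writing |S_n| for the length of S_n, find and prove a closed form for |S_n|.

Claim: |S_n| = 5·2^n − 2.

Base case: |S_0| = 3, and 5·2^0 − 2 = 3.
Assume |S_k| = 5·2^k − 2.
Then |S_{k+1}| = 1 + |S_k| + 1 + |S_k| = 2|S_k| + 2 = 2(5·2^k − 2) + 2 = 5·2^{k+1} − 4 + 2 = 5·2^{k+1} − 2.
Hence |S_n| = 5·2^n − 2 for every n ≥ 0, by induction.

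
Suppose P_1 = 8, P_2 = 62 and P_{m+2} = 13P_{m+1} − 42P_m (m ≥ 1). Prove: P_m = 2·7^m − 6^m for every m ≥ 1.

Base cases: P_1 = 8 and 2·7^1 − 6^1 = 8; P_2 = 62 and 2·7^2 − 6^2 = 62.
Assume P_j = 2·7^j − 6^j for all 1 ≤ j ≤ k, where k ≥ 2.
Then P_{k+1} = 13P_k − 42P_{k−1} = 13·(2·7^k − 6^k) − 42·(2·7^{k−1} − 6^{k−1}) = 2·(13·7 − 42)7^{k−1} − (13·6 − 42)6^{k−1} = 98·7^{k−1} − 36·6^{k−1} = 2·7^{k+1} − 6^{k+1}.
So the formula holds for k+1, and by strong induction P_m = 2·7^m − 6^m for all m ≥ 1.

P_m = 2·7^m − 6^m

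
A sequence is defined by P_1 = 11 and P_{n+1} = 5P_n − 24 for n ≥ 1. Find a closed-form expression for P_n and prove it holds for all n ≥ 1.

Claim: P_n = 5^n + 6.

Base case: P_1 = 11, and 5^1 + 6 = 5 + 6 = 11.
Assume P_k = 5^k + 6 for some k ≥ 1.
Then P_{k+1} = 5P_k − 24 = 5·(5^k + 6) − 24 = 5^{k+1} + 30 − 24 = 5^{k+1} + 6.
Hence P_n = 5^n + 6 for every n ≥ 1, by induction.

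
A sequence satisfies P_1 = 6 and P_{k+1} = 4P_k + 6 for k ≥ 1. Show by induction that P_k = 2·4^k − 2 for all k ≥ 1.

Base case: P_1 = 6, and 2·4^1 − 2 = 8 − 2 = 6.
Assume P_r = 2·4^r − 2 for some r ≥ 1.
Then P_{r+1} = 4P_r + 6 = 4·(2·4^r − 2) + 6 = 8·4^r − 8 + 6 = 2·4^{r+1} − 2.
By induction, P_k = 2·4^k − 2 for all k ≥ 1.

P_k = 2·4^k − 2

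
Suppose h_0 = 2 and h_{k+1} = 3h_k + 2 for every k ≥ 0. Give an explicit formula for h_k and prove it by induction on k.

Claim: h_k = 3^{k+1} − 1.

Base case: h_0 = 2, and 3^{0+1} − 1 = 3 − 1 = 2.
Assume h_r = 3^{r+1} − 1 for some r ≥ 0.
Then h_{r+1} = 3h_r + 2 = 3·(3^{r+1} − 1) + 2 = 3^{r+2} − 3 + 2 = 3^{r+2} − 1.
By induction, h_k = 3^{k+1} − 1 for all k ≥ 0.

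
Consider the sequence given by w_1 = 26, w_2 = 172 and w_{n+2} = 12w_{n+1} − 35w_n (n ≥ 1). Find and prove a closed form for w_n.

Claim: w_n = 3·7^n + 5^n.

Base cases: w_1 = 26 and 3·7^1 + 5^1 = 26; w_2 = 172 and 3·7^2 + 5^2 = 172.
Assume w_i = 3·7^i + 5^i for all 1 ≤ i ≤ j, where j ≥ 2.
Then w_{j+1} = 12w_j − 35w_{j−1} = 12·(3·7^j + 5^j) − 35·(3·7^{j−1} + 5^{j−1}) = 3·(12·7 − 35)7^{j−1} + (12·5 − 35)5^{j−1} = 147·7^{j−1} + 25·5^{j−1} = 3·7^{j+1} + 5^{j+1}.
By strong induction, w_n = 3·7^n + 5^n for all n ≥ 1.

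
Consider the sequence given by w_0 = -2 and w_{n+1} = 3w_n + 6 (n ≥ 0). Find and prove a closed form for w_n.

Claim: w_n = 3^n − 3.

Base case: w_0 = -2, and 3^0 − 3 = 1 − 3 = -2.
Assume w_r = 3^r − 3 for some r ≥ 0.
Then w_{r+1} = 3w_r + 6 = 3·(3^r − 3) + 6 = 3^{r+1} − 9 + 6 = 3^{r+1} − 3.
By induction, w_n = 3^n − 3 for all n ≥ 0.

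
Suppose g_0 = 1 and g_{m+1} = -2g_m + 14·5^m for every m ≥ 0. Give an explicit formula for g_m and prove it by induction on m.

Claim: g_m = -(-2)^m + 2·5^m.

Base case: g_0 = 1, and -(-2)^0 + 2·5^0 = -1 + 2 = 1.
Assume g_k = -(-2)^k + 2·5^k for some k ≥ 0.
Then g_{k+1} = -2g_k + 14·5^k = -2·(-(-2)^k + 2·5^k) + 14·5^k = -(-2)^{k+1} − 4·5^k + 14·5^k = -(-2)^{k+1} + 10·5^k = -(-2)^{k+1} + 2·5^{k+1}.
This completes the inductive step, so g_m = -(-2)^m + 2·5^m for all m ≥ 0.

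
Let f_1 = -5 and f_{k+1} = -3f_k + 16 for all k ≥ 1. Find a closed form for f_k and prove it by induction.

Claim: f_k = 3·(-3)^k + 4.

Base case: f_1 = -5, and 3·(-3)^1 + 4 = -9 + 4 = -5.
Assume f_r = 3·(-3)^r + 4 for some r ≥ 1.
Then f_{r+1} = -3f_r + 16 = -3·(3·(-3)^r + 4) + 16 = -9·(-3)^r − 12 + 16 = 3·(-3)^{r+1} + 4.
Hence f_k = 3·(-3)^k + 4 for every k ≥ 1, by induction.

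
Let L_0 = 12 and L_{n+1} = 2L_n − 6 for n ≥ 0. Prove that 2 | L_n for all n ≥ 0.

Base case: L_0 = 12 = 2·6, so 2 | L_0.
Assume 2 | L_m, so L_m = 2t for some integer t.
Then L_{m+1} = 2L_m − 6 = 2·(2t) − 6 = 2(2t − 3), so 2 | L_{m+1}.
So the property holds for m+1, and by induction 2 | L_n for all n ≥ 0.

2 | L_n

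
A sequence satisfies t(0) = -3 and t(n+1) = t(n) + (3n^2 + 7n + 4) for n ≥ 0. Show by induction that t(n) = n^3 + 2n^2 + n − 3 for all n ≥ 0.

Base case: t(0) = -3, and 0^3 + 2·0^2 + 0 − 3 = -3.
Assume t(k) = k^3 + 2k^2 + k − 3.
Then t(k+1) = t(k) + (3k^2 + 7k + 4) = (k^3 + 2k^2 + k − 3) + (3k^2 + 7k + 4) = k^3 + 5k^2 + 8k + 1,
and (k+1)^3 + 2·(k+1)^2 + (k+1) − 3 = k^3 + 5k^2 + 8k + 1.
Hence t(n) = n^3 + 2n^2 + n − 3 for every n ≥ 0, by induction.

t(n) = n^3 + 2n^2 + n − 3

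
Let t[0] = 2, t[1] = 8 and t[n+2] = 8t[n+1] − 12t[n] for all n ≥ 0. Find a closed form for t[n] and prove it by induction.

Claim: t[n] = 2^n + 6^n.

Base cases: t[0] = 2 and 2^0 + 6^0 = 2; t[1] = 8 and 2^1 + 6^1 = 8.
Assume t[j] = 2^j + 6^j for all 0 ≤ j ≤ r, where r ≥ 1.
Then t[r+1] = 8t[r] − 12t[r−1] = 8·(2^r + 6^r) − 12·(2^{r−1} + 6^{r−1}) = (8·2 − 12)2^{r−1} + (8·6 − 12)6^{r−1} = 4·2^{r−1} + 36·6^{r−1} = 2^{r+1} + 6^{r+1}.
So the formula holds for r+1, and by strong induction t[n] = 2^n + 6^n for all n ≥ 0.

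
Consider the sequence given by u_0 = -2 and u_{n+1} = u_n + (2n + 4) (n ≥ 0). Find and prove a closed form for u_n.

Claim: u_n = n^2 + 3n − 2.

Base case: u_0 = -2, and 0^2 + 3·0 − 2 = -2.
Assume u_j = j^2 + 3j − 2.
Then u_{j+1} = u_j + (2j + 4) = (j^2 + 3j − 2) + (2j + 4) = j^2 + 5j + 2,
and (j+1)^2 + 3·(j+1) − 2 = j^2 + 5j + 2.
Hence u_n = n^2 + 3n − 2 for every n ≥ 0, by induction.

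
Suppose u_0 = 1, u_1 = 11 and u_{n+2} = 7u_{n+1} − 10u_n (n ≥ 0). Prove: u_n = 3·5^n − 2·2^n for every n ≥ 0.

Base cases: u_0 = 1 and 3·5^0 − 2·2^0 = 1; u_1 = 11 and 3·5^1 − 2·2^1 = 11.
Assume u_j = 3·5^j − 2·2^j for all 0 ≤ j ≤ k, where k ≥ 1.
Then u_{k+1} = 7u_k − 10u_{k−1} = 7·(3·5^k − 2·2^k) − 10·(3·5^{k−1} − 2·2^{k−1}) = 3·(7·5 − 10)5^{k−1} − 2·(7·2 − 10)2^{k−1} = 75·5^{k−1} − 8·2^{k−1} = 3·5^{k+1} − 2·2^{k+1}.
Hence u_n = 3·5^n − 2·2^n for every n ≥ 0, by strong induction.

u_n = 3·5^n − 2·2^n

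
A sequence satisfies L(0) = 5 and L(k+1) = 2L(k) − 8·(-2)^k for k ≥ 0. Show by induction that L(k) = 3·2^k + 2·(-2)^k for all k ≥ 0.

Base case: L(0) = 5, and 3·2^0 + 2·(-2)^0 = 3 + 2 = 5.
Assume L(j) = 3·2^j + 2·(-2)^j for some j ≥ 0.
Then L(j+1) = 2L(j) − 8·(-2)^j = 2·(3·2^j + 2·(-2)^j) − 8·(-2)^j = 3·2^{j+1} + 4·(-2)^j − 8·(-2)^j = 3·2^{j+1} − 4·(-2)^j = 3·2^{j+1} + 2·(-2)^{j+1}.
By induction, L(k) = 3·2^k + 2·(-2)^k for all k ≥ 0.

L(k) = 3·2^k + 2·(-2)^k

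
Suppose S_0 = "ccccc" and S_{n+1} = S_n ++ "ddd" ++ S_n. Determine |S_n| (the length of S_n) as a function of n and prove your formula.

Claim: |S_n| = 2^{n+3} − 3.

Base case: |S_0| = 5, and 2^{0+3} − 3 = 5.
Assume |S_r| = 2^{r+3} − 3.
Then |S_{r+1}| = |S_r| + 3 + |S_r| = 2|S_r| + 3 = 2(2^{r+3} − 3) + 3 = 2^{r+1+3} − 6 + 3 = 2^{r+1+3} − 3.
Hence |S_n| = 2^{n+3} − 3 for every n ≥ 0, by induction.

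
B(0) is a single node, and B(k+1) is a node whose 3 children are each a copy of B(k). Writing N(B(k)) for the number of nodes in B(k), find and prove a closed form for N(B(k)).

Claim: N(B(k)) = (3^{k+1} − 1)/2.

Base case: N(B(0)) = 1, and (3^{0+1} − 1)/2 = 1.
Assume N(B(m)) = (3^{m+1} − 1)/2.
Then N(B(m+1)) = 1 + 3N(B(m)) = 1 + 3·(3^{m+1} − 1)/2 = 1 + (3^{m+2} − 3)/2 = (2 + 3^{m+2} − 3)/2 = (3^{m+2} − 1)/2.
This completes the inductive step, so N(B(k)) = (3^{k+1} − 1)/2 for all k ≥ 0.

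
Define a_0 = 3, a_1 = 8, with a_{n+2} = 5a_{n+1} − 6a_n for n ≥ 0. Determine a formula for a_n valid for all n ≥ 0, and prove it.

Claim: a_n = 2^n + 2·3^n.

Base cases: a_0 = 3 and 2^0 + 2·3^0 = 3; a_1 = 8 and 2^1 + 2·3^1 = 8.
Assume a_j = 2^j + 2·3^j for all 0 ≤ j ≤ k, where k ≥ 1.
Then a_{k+1} = 5a_k − 6a_{k−1} = 5·(2^k + 2·3^k) − 6·(2^{k−1} + 2·3^{k−1}) = (5·2 − 6)2^{k−1} + 2·(5·3 − 6)3^{k−1} = 4·2^{k−1} + 18·3^{k−1} = 2^{k+1} + 2·3^{k+1}.
So the formula holds for k+1, and by strong induction a_n = 2^n + 2·3^n for all n ≥ 0.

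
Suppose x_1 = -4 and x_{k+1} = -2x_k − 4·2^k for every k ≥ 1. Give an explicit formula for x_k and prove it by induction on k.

Claim: x_k = (-2)^k − 2^k.

Base case: x_1 = -4, and (-2)^1 − 2^1 = -2 − 2 = -4.
Assume x_j = (-2)^j − 2^j for some j ≥ 1.
Then x_{j+1} = -2x_j − 4·2^j = -2·((-2)^j − 2^j) − 4·2^j = (-2)^{j+1} + 2·2^j − 4·2^j = (-2)^{j+1} − 2·2^j = (-2)^{j+1} − 2^{j+1}.
So the formula holds for j+1, and by induction x_k = (-2)^k − 2^k for all k ≥ 1.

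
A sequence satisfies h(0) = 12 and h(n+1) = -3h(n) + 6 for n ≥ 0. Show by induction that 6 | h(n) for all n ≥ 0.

Base case: h(0) = 12 = 6·2, so 6 | h(0).
Assume 6 | h(j), so h(j) = 6t for some integer t.
Then h(j+1) = -3h(j) + 6 = -3·(6t) + 6 = 6(-3t + 1), so 6 | h(j+1).
This completes the inductive step, so 6 | h(n) for all n ≥ 0.

6 | h(n)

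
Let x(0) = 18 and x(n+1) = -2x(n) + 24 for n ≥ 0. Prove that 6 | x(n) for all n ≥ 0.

Base case: x(0) = 18 = 6·3, so 6 | x(0).
Assume 6 | x(k), so x(k) = 6t for some integer t.
Then x(k+1) = -2x(k) + 24 = -2·(6t) + 24 = 6(-2t + 4), so 6 | x(k+1).
Hence 6 | x(n) for every n ≥ 0, by induction.

6 | x(n)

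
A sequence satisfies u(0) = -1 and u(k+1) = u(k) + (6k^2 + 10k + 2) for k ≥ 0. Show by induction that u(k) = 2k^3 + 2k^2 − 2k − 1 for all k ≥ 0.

Base case: u(0) = -1, and 2·0^3 + 2·0^2 − 2·0 − 1 = -1.
Assume u(m) = 2m^3 + 2m^2 − 2m − 1.
Then u(m+1) = u(m) + (6m^2 + 10m + 2) = (2m^3 + 2m^2 − 2m − 1) + (6m^2 + 10m + 2) = 2m^3 + 8m^2 + 8m + 1,
and 2·(m+1)^3 + 2·(m+1)^2 − 2·(m+1) − 1 = 2m^3 + 8m^2 + 8m + 1.
By induction, u(k) = 2k^3 + 2k^2 − 2k − 1 for all k ≥ 0.

u(k) = 2k^3 + 2k^2 − 2k − 1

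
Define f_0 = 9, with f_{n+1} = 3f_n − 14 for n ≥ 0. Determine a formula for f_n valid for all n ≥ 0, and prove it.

Claim: f_n = 2·3^n + 7.

Base case: f_0 = 9, and 2·3^0 + 7 = 2 + 7 = 9.
Assume f_k = 2·3^k + 7 for some k ≥ 0.
Then f_{k+1} = 3f_k − 14 = 3·(2·3^k + 7) − 14 = 6·3^k + 21 − 14 = 2·3^{k+1} + 7.
So the formula holds for k+1, and by induction f_n = 2·3^n + 7 for all n ≥ 0.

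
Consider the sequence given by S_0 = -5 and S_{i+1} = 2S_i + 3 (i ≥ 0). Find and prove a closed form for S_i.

Claim: S_i = -2^{i+1} − 3.

Base case: S_0 = -5, and -2^{0+1} − 3 = -2 − 3 = -5.
Assume S_r = -2^{r+1} − 3 for some r ≥ 0.
Then S_{r+1} = 2S_r + 3 = 2·(-2^{r+1} − 3) + 3 = -2^{r+2} − 6 + 3 = -2^{r+2} − 3.
So the formula holds for r+1, and by induction S_i = -2^{i+1} − 3 for all i ≥ 0.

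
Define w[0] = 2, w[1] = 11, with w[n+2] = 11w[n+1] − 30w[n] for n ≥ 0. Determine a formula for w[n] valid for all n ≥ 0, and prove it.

Claim: w[n] = 6^n + 5^n.

Base cases: w[0] = 2 and 6^0 + 5^0 = 2; w[1] = 11 and 6^1 + 5^1 = 11.
Assume w[i] = 6^i + 5^i for all 0 ≤ i ≤ j, where j ≥ 1.
Then w[j+1] = 11w[j] − 30w[j−1] = 11·(6^j + 5^j) − 30·(6^{j−1} + 5^{j−1}) = (11·6 − 30)6^{j−1} + (11·5 − 30)5^{j−1} = 36·6^{j−1} + 25·5^{j−1} = 6^{j+1} + 5^{j+1}.
By strong induction, w[n] = 6^n + 5^n for all n ≥ 0.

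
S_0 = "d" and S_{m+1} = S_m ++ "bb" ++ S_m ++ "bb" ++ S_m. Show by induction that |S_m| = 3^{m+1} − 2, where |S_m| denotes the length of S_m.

Base case: |S_0| = 1, and 3^{0+1} − 2 = 1.
Assume |S_j| = 3^{j+1} − 2.
Then |S_{j+1}| = 3|S_j| + 4 = 3(3^{j+1} − 2) + 4 = 3^{j+2} − 6 + 4 = 3^{j+2} − 2.
This completes the inductive step, so |S_m| = 3^{m+1} − 2 for all m ≥ 0.

|S_m| = 3^{m+1} − 2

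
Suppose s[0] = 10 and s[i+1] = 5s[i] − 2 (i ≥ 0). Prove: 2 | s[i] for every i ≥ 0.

Base case: s[0] = 10 = 2·5, so 2 | s[0].
Assume 2 | s[r], so s[r] = 2t for some integer t.
Then s[r+1] = 5s[r] − 2 = 5·(2t) − 2 = 2(5t − 1), so 2 | s[r+1].
By induction, 2 | s[i] for all i ≥ 0.

2 | s[i]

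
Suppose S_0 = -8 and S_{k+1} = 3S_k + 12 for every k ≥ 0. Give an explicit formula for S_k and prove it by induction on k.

Claim: S_k = -2·3^k − 6.

Base case: S_0 = -8, and -2·3^0 − 6 = -2 − 6 = -8.
Assume S_m = -2·3^m − 6 for some m ≥ 0.
Then S_{m+1} = 3S_m + 12 = 3·(-2·3^m − 6) + 12 = -6·3^m − 18 + 12 = -2·3^{m+1} − 6.
So the formula holds for m+1, and by induction S_k = -2·3^k − 6 for all k ≥ 0.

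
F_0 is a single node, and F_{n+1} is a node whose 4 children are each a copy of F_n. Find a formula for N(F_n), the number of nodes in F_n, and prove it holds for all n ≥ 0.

Claim: N(F_n) = (4^{n+1} − 1)/3.

Base case: N(F_0) = 1, and (4^{0+1} − 1)/3 = 1.
Assume N(F_m) = (4^{m+1} − 1)/3.
Then N(F_{m+1}) = 1 + 4N(F_m) = 1 + 4·(4^{m+1} − 1)/3 = 1 + (4^{m+2} − 4)/3 = (3 + 4^{m+2} − 4)/3 = (4^{m+2} − 1)/3.
By induction, N(F_n) = (4^{n+1} − 1)/3 for all n ≥ 0.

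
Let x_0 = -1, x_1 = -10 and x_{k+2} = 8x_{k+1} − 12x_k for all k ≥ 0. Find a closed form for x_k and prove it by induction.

Claim: x_k = 2^k − 2·6^k.

Base cases: x_0 = -1 and 2^0 − 2·6^0 = -1; x_1 = -10 and 2^1 − 2·6^1 = -10.
Assume x_j = 2^j − 2·6^j for all 0 ≤ j ≤ r, where r ≥ 1.
Then x_{r+1} = 8x_r − 12x_{r−1} = 8·(2^r − 2·6^r) − 12·(2^{r−1} − 2·6^{r−1}) = (8·2 − 12)2^{r−1} − 2·(8·6 − 12)6^{r−1} = 4·2^{r−1} − 72·6^{r−1} = 2^{r+1} − 2·6^{r+1}.
So the formula holds for r+1, and by strong induction x_k = 2^k − 2·6^k for all k ≥ 0.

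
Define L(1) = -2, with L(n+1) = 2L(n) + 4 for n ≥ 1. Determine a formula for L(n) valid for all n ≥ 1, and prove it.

Claim: L(n) = 2^n − 4.

Base case: L(1) = -2, and 2^1 − 4 = 2 − 4 = -2.
Assume L(j) = 2^j − 4 for some j ≥ 1.
Then L(j+1) = 2L(j) + 4 = 2·(2^j − 4) + 4 = 2^{j+1} − 8 + 4 = 2^{j+1} − 4.
This completes the inductive step, so L(n) = 2^n − 4 for all n ≥ 1.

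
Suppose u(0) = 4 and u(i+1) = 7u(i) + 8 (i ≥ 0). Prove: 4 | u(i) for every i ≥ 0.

Base case: u(0) = 4 = 4·1, so 4 | u(0).
Assume 4 | u(k), so u(k) = 4t for some integer t.
Then u(k+1) = 7u(k) + 8 = 7·(4t) + 8 = 4(7t + 2), so 4 | u(k+1).
By induction, 4 | u(i) for all i ≥ 0.

4 | u(i)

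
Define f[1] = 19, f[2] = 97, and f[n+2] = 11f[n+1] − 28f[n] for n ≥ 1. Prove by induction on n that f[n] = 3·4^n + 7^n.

Base cases: f[1] = 19 and 3·4^1 + 7^1 = 19; f[2] = 97 and 3·4^2 + 7^2 = 97.
Assume f[j] = 3·4^j + 7^j for all 1 ≤ j ≤ r, where r ≥ 2.
Then f[r+1] = 11f[r] − 28f[r−1] = 11·(3·4^r + 7^r) − 28·(3·4^{r−1} + 7^{r−1}) = 3·(11·4 − 28)4^{r−1} + (11·7 − 28)7^{r−1} = 48·4^{r−1} + 49·7^{r−1} = 3·4^{r+1} + 7^{r+1}.
By strong induction, f[n] = 3·4^n + 7^n for all n ≥ 1.

f[n] = 3·4^n + 7^n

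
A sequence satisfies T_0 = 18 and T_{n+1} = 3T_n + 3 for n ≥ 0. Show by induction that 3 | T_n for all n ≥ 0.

Base case: T_0 = 18 = 3·6, so 3 | T_0.
Assume 3 | T_j, so T_j = 3t for some integer t.
Then T_{j+1} = 3T_j + 3 = 3·(3t) + 3 = 3(3t + 1), so 3 | T_{j+1}.
By induction, 3 | T_n for all n ≥ 0.

3 | T_n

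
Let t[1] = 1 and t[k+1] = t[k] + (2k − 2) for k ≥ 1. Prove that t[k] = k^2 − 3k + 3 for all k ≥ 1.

Base case: t[1] = 1, and 1^2 − 3·1 + 3 = 1.
Assume t[r] = r^2 − 3r + 3.
Then t[r+1] = t[r] + (2r − 2) = (r^2 − 3r + 3) + (2r − 2) = r^2 − r + 1,
and (r+1)^2 − 3·(r+1) + 3 = r^2 − r + 1.
By induction, t[k] = k^2 − 3k + 3 for all k ≥ 1.

t[k] = k^2 − 3k + 3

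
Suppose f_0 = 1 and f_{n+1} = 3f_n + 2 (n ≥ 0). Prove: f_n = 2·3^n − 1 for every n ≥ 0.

Base case: f_0 = 1, and 2·3^0 − 1 = 2 − 1 = 1.
Assume f_k = 2·3^k − 1 for some k ≥ 0.
Then f_{k+1} = 3f_k + 2 = 3·(2·3^k − 1) + 2 = 6·3^k − 3 + 2 = 2·3^{k+1} − 1.
Hence f_n = 2·3^n − 1 for every n ≥ 0, by induction.

f_n = 2·3^n − 1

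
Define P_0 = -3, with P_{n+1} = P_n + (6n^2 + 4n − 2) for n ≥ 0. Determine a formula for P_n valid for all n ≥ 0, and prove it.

Claim: P_n = 2n^3 − n^2 − 3n − 3.

Base case: P_0 = -3, and 2·0^3 − 0^2 − 3·0 − 3 = -3.
Assume P_j = 2j^3 − j^2 − 3j − 3.
Then P_{j+1} = P_j + (6j^2 + 4j − 2) = (2j^3 − j^2 − 3j − 3) + (6j^2 + 4j − 2) = 2j^3 + 5j^2 + j − 5,
and 2·(j+1)^3 − (j+1)^2 − 3·(j+1) − 3 = 2j^3 + 5j^2 + j − 5.
Hence P_n = 2n^3 − n^2 − 3n − 3 for every n ≥ 0, by induction.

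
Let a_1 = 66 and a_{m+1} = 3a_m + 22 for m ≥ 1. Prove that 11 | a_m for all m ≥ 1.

Base case: a_1 = 66 = 11·6, so 11 | a_1.
Assume 11 | a_j, so a_j = 11t for some integer t.
Then a_{j+1} = 3a_j + 22 = 3·(11t) + 22 = 11(3t + 2), so 11 | a_{j+1}.
Hence 11 | a_m for every m ≥ 1, by induction.

11 | a_m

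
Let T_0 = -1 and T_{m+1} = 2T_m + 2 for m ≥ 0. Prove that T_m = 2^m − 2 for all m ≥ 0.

Base case: T_0 = -1, and 2^0 − 2 = 1 − 2 = -1.
Assume T_r = 2^r − 2 for some r ≥ 0.
Then T_{r+1} = 2T_r + 2 = 2·(2^r − 2) + 2 = 2^{r+1} − 4 + 2 = 2^{r+1} − 2.
By induction, T_m = 2^m − 2 for all m ≥ 0.

T_m = 2^m − 2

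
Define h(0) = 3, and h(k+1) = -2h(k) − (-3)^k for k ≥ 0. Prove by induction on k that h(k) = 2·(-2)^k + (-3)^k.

Base case: h(0) = 3, and 2·(-2)^0 + (-3)^0 = 2 + 1 = 3.
Assume h(r) = 2·(-2)^r + (-3)^r for some r ≥ 0.
Then h(r+1) = -2h(r) − (-3)^r = -2·(2·(-2)^r + (-3)^r) − (-3)^r = 2·(-2)^{r+1} − 2·(-3)^r − (-3)^r = 2·(-2)^{r+1} − 3·(-3)^r = 2·(-2)^{r+1} + (-3)^{r+1}.
By induction, h(k) = 2·(-2)^k + (-3)^k for all k ≥ 0.

h(k) = 2·(-2)^k + (-3)^k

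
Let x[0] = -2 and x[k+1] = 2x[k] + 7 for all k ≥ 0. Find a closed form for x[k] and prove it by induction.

Claim: x[k] = 5·2^k − 7.

Base case: x[0] = -2, and 5·2^0 − 7 = 5 − 7 = -2.
Assume x[j] = 5·2^j − 7 for some j ≥ 0.
Then x[j+1] = 2x[j] + 7 = 2·(5·2^j − 7) + 7 = 10·2^j − 14 + 7 = 5·2^{j+1} − 7.
Hence x[k] = 5·2^k − 7 for every k ≥ 0, by induction.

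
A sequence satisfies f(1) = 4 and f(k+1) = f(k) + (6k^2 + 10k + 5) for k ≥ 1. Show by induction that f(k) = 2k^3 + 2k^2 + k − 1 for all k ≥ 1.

Base case: f(1) = 4, and 2·1^3 + 2·1^2 + 1 − 1 = 4.
Assume f(j) = 2j^3 + 2j^2 + j − 1.
Then f(j+1) = f(j) + (6j^2 + 10j + 5) = (2j^3 + 2j^2 + j − 1) + (6j^2 + 10j + 5) = 2j^3 + 8j^2 + 11j + 4,
and 2·(j+1)^3 + 2·(j+1)^2 + (j+1) − 1 = 2j^3 + 8j^2 + 11j + 4.
Hence f(k) = 2k^3 + 2k^2 + k − 1 for every k ≥ 1, by induction.

f(k) = 2k^3 + 2k^2 + k − 1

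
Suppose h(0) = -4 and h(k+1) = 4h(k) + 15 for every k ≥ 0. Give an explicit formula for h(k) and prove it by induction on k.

Claim: h(k) = 4^k − 5.

Base case: h(0) = -4, and 4^0 − 5 = 1 − 5 = -4.
Assume h(r) = 4^r − 5 for some r ≥ 0.
Then h(r+1) = 4h(r) + 15 = 4·(4^r − 5) + 15 = 4^{r+1} − 20 + 15 = 4^{r+1} − 5.
By induction, h(k) = 4^k − 5 for all k ≥ 0.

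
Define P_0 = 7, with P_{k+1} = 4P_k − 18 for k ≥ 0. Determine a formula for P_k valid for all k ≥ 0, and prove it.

Claim: P_k = 4^k + 6.

Base case: P_0 = 7, and 4^0 + 6 = 1 + 6 = 7.
Assume P_r = 4^r + 6 for some r ≥ 0.
Then P_{r+1} = 4P_r − 18 = 4·(4^r + 6) − 18 = 4^{r+1} + 24 − 18 = 4^{r+1} + 6.
This completes the inductive step, so P_k = 4^k + 6 for all k ≥ 0.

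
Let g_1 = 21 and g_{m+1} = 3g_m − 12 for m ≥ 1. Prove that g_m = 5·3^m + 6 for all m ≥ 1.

Base case: g_1 = 21, and 5·3^1 + 6 = 15 + 6 = 21.
Assume g_j = 5·3^j + 6 for some j ≥ 1.
Then g_{j+1} = 3g_j − 12 = 3·(5·3^j + 6) − 12 = 15·3^j + 18 − 12 = 5·3^{j+1} + 6.
By induction, g_m = 5·3^m + 6 for all m ≥ 1.

g_m = 5·3^m + 6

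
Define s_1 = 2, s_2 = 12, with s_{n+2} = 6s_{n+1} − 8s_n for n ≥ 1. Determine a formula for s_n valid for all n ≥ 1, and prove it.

Claim: s_n = 4^n − 2^n.

Base cases: s_1 = 2 and 4^1 − 2^1 = 2; s_2 = 12 and 4^2 − 2^2 = 12.
Assume s_j = 4^j − 2^j for all 1 ≤ j ≤ k, where k ≥ 2.
Then s_{k+1} = 6s_k − 8s_{k−1} = 6·(4^k − 2^k) − 8·(4^{k−1} − 2^{k−1}) = (6·4 − 8)4^{k−1} − (6·2 − 8)2^{k−1} = 16·4^{k−1} − 4·2^{k−1} = 4^{k+1} − 2^{k+1}.
This completes the inductive step, so s_n = 4^n − 2^n for all n ≥ 1.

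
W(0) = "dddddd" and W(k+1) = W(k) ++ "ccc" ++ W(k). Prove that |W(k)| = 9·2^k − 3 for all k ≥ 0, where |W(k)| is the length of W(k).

Base case: |W(0)| = 6, and 9·2^0 − 3 = 6.
Assume |W(r)| = 9·2^r − 3.
Then |W(r+1)| = |W(r)| + 3 + |W(r)| = 2|W(r)| + 3 = 2(9·2^r − 3) + 3 = 9·2^{r+1} − 6 + 3 = 9·2^{r+1} − 3.
So the formula holds for r+1, and by induction |W(k)| = 9·2^k − 3 for all k ≥ 0.

|W(k)| = 9·2^k − 3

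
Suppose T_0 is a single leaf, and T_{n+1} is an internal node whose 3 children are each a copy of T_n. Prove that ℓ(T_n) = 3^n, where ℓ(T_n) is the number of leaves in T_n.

Base case: ℓ(T_0) = 1, and 3^0 = 1.
Assume ℓ(T_k) = 3^k.
Then ℓ(T_{k+1}) = 3·ℓ(T_k) = 3·3^k = 3^{k+1}.
Hence ℓ(T_n) = 3^n for every n ≥ 0, by induction.

ℓ(T_n) = 3^n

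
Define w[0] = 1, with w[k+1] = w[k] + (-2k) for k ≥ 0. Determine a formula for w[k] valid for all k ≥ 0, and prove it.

Claim: w[k] = -k^2 + k + 1.

Base case: w[0] = 1, and -0^2 + 0 + 1 = 1.
Assume w[r] = -r^2 + r + 1.
Then w[r+1] = w[r] + (-2r) = (-r^2 + r + 1) + (-2r) = -r^2 − r + 1,
and -(r+1)^2 + (r+1) + 1 = -r^2 − r + 1.
By induction, w[k] = -k^2 + k + 1 for all k ≥ 0.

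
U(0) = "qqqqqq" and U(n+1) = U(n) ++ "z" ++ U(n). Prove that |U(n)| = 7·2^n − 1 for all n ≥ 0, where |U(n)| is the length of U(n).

Base case: |U(0)| = 6, and 7·2^0 − 1 = 6.
Assume |U(r)| = 7·2^r − 1.
Then |U(r+1)| = |U(r)| + 1 + |U(r)| = 2|U(r)| + 1 = 2(7·2^r − 1) + 1 = 7·2^{r+1} − 2 + 1 = 7·2^{r+1} − 1.
By induction, |U(n)| = 7·2^n − 1 for all n ≥ 0.

|U(n)| = 7·2^n − 1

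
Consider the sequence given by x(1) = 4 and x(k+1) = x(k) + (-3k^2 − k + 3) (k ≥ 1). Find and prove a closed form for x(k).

Claim: x(k) = -k^3 + k^2 + 3k + 1.

Base case: x(1) = 4, and -1^3 + 1^2 + 3·1 + 1 = 4.
Assume x(j) = -j^3 + j^2 + 3j + 1.
Then x(j+1) = x(j) + (-3j^2 − j + 3) = (-j^3 + j^2 + 3j + 1) + (-3j^2 − j + 3) = -j^3 − 2j^2 + 2j + 4,
and -(j+1)^3 + (j+1)^2 + 3·(j+1) + 1 = -j^3 − 2j^2 + 2j + 4.
This completes the inductive step, so x(k) = -k^3 + k^2 + 3k + 1 for all k ≥ 1.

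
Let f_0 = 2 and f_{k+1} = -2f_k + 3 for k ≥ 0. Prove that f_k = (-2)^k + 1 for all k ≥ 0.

Base case: f_0 = 2, and (-2)^0 + 1 = 1 + 1 = 2.
Assume f_j = (-2)^j + 1 for some j ≥ 0.
Then f_{j+1} = -2f_j + 3 = -2·((-2)^j + 1) + 3 = -2·(-2)^j − 2 + 3 = (-2)^{j+1} + 1.
Hence f_k = (-2)^k + 1 for every k ≥ 0, by induction.

f_k = (-2)^k + 1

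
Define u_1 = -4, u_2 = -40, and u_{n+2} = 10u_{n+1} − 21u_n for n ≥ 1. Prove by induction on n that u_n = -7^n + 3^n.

Base cases: u_1 = -4 and -7^1 + 3^1 = -4; u_2 = -40 and -7^2 + 3^2 = -40.
Assume u_j = -7^j + 3^j for all 1 ≤ j ≤ r, where r ≥ 2.
Then u_{r+1} = 10u_r − 21u_{r−1} = 10·(-7^r + 3^r) − 21·(-7^{r−1} + 3^{r−1}) = -(10·7 − 21)7^{r−1} + (10·3 − 21)3^{r−1} = -49·7^{r−1} + 9·3^{r−1} = -7^{r+1} + 3^{r+1}.
So the formula holds for r+1, and by strong induction u_n = -7^n + 3^n for all n ≥ 1.

u_n = -7^n + 3^n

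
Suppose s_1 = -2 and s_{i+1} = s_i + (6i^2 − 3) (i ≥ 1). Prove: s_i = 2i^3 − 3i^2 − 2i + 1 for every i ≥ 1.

Base case: s_1 = -2, and 2·1^3 − 3·1^2 − 2·1 + 1 = -2.
Assume s_j = 2j^3 − 3j^2 − 2j + 1.
Then s_{j+1} = s_j + (6j^2 − 3) = (2j^3 − 3j^2 − 2j + 1) + (6j^2 − 3) = 2j^3 + 3j^2 − 2j − 2,
and 2·(j+1)^3 − 3·(j+1)^2 − 2·(j+1) + 1 = 2j^3 + 3j^2 − 2j − 2.
Hence s_i = 2i^3 − 3i^2 − 2i + 1 for every i ≥ 1, by induction.

s_i = 2i^3 − 3i^2 − 2i + 1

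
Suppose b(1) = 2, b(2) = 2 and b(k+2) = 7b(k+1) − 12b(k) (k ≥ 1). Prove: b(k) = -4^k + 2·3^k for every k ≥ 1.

Base cases: b(1) = 2 and -4^1 + 2·3^1 = 2; b(2) = 2 and -4^2 + 2·3^2 = 2.
Assume b(i) = -4^i + 2·3^i for all 1 ≤ i ≤ j, where j ≥ 2.
Then b(j+1) = 7b(j) − 12b(j−1) = 7·(-4^j + 2·3^j) − 12·(-4^{j−1} + 2·3^{j−1}) = -(7·4 − 12)4^{j−1} + 2·(7·3 − 12)3^{j−1} = -16·4^{j−1} + 18·3^{j−1} = -4^{j+1} + 2·3^{j+1}.
So the formula holds for j+1, and by strong induction b(k) = -4^k + 2·3^k for all k ≥ 1.

b(k) = -4^k + 2·3^k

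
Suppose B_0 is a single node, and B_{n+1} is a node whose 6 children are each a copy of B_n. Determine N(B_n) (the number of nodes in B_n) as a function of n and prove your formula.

Claim: N(B_n) = (6^{n+1} − 1)/5.

Base case: N(B_0) = 1, and (6^{0+1} − 1)/5 = 1.
Assume N(B_r) = (6^{r+1} − 1)/5.
Then N(B_{r+1}) = 1 + 6N(B_r) = 1 + 6·(6^{r+1} − 1)/5 = 1 + (6^{r+2} − 6)/5 = (5 + 6^{r+2} − 6)/5 = (6^{r+2} − 1)/5.
By induction, N(B_n) = (6^{n+1} − 1)/5 for all n ≥ 0.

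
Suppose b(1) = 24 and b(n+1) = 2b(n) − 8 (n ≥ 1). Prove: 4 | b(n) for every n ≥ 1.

Base case: b(1) = 24 = 4·6, so 4 | b(1).
Assume 4 | b(k), so b(k) = 4t for some integer t.
Then b(k+1) = 2b(k) − 8 = 2·(4t) − 8 = 4(2t − 2), so 4 | b(k+1).
By induction, 4 | b(n) for all n ≥ 1.

4 | b(n)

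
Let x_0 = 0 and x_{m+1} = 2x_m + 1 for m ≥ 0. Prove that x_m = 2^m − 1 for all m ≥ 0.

Base case: x_0 = 0, and 2^0 − 1 = 1 − 1 = 0.
Assume x_j = 2^j − 1 for some j ≥ 0.
Then x_{j+1} = 2x_j + 1 = 2·(2^j − 1) + 1 = 2^{j+1} − 2 + 1 = 2^{j+1} − 1.
Hence x_m = 2^m − 1 for every m ≥ 0, by induction.

x_m = 2^m − 1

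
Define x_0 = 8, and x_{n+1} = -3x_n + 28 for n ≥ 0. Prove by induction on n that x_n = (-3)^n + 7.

Base case: x_0 = 8, and (-3)^0 + 7 = 1 + 7 = 8.
Assume x_k = (-3)^k + 7 for some k ≥ 0.
Then x_{k+1} = -3x_k + 28 = -3·((-3)^k + 7) + 28 = -3·(-3)^k − 21 + 28 = (-3)^{k+1} + 7.
This completes the inductive step, so x_n = (-3)^n + 7 for all n ≥ 0.

x_n = (-3)^n + 7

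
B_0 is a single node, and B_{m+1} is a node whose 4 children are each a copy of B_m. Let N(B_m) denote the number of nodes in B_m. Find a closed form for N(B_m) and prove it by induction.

Claim: N(B_m) = (4^{m+1} − 1)/3.

Base case: N(B_0) = 1, and (4^{0+1} − 1)/3 = 1.
Assume N(B_r) = (4^{r+1} − 1)/3.
Then N(B_{r+1}) = 1 + 4N(B_r) = 1 + 4·(4^{r+1} − 1)/3 = 1 + (4^{r+2} − 4)/3 = (3 + 4^{r+2} − 4)/3 = (4^{r+2} − 1)/3.
This completes the inductive step, so N(B_m) = (4^{m+1} − 1)/3 for all m ≥ 0.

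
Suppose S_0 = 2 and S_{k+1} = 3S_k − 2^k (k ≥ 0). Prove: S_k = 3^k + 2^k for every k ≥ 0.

Base case: S_0 = 2, and 3^0 + 2^0 = 1 + 1 = 2.
Assume S_m = 3^m + 2^m for some m ≥ 0.
Then S_{m+1} = 3S_m − 2^m = 3·(3^m + 2^m) − 2^m = 3^{m+1} + 3·2^m − 2^m = 3^{m+1} + 2·2^m = 3^{m+1} + 2^{m+1}.
Hence S_k = 3^k + 2^k for every k ≥ 0, by induction.

S_k = 3^k + 2^k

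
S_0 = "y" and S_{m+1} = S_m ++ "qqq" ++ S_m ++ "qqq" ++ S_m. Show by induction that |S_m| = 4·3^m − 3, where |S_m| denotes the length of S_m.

Base case: |S_0| = 1, and 4·3^0 − 3 = 1.
Assume |S_k| = 4·3^k − 3.
Then |S_{k+1}| = 3|S_k| + 6 = 3(4·3^k − 3) + 6 = 4·3^{k+1} − 9 + 6 = 4·3^{k+1} − 3.
Hence |S_m| = 4·3^m − 3 for every m ≥ 0, by induction.

|S_m| = 4·3^m − 3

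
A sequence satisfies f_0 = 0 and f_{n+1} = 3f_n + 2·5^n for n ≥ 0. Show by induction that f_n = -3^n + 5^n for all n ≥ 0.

Base case: f_0 = 0, and -3^0 + 5^0 = -1 + 1 = 0.
Assume f_j = -3^j + 5^j for some j ≥ 0.
Then f_{j+1} = 3f_j + 2·5^j = 3·(-3^j + 5^j) + 2·5^j = -3^{j+1} + 3·5^j + 2·5^j = -3^{j+1} + 5·5^j = -3^{j+1} + 5^{j+1}.
This completes the inductive step, so f_n = -3^n + 5^n for all n ≥ 0.

f_n = -3^n + 5^n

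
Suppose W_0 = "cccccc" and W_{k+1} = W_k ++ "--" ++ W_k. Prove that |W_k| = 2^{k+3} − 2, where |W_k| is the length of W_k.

Base case: |W_0| = 6, and 2^{0+3} − 2 = 6.
Assume |W_j| = 2^{j+3} − 2.
Then |W_{j+1}| = |W_j| + 2 + |W_j| = 2|W_j| + 2 = 2(2^{j+3} − 2) + 2 = 2^{j+1+3} − 4 + 2 = 2^{j+1+3} − 2.
Hence |W_k| = 2^{k+3} − 2 for every k ≥ 0, by induction.

|W_k| = 2^{k+3} − 2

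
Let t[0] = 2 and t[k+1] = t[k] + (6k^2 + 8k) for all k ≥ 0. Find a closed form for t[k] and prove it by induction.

Claim: t[k] = 2k^3 + k^2 − 3k + 2.

Base case: t[0] = 2, and 2·0^3 + 0^2 − 3·0 + 2 = 2.
Assume t[m] = 2m^3 + m^2 − 3m + 2.
Then t[m+1] = t[m] + (6m^2 + 8m) = (2m^3 + m^2 − 3m + 2) + (6m^2 + 8m) = 2m^3 + 7m^2 + 5m + 2,
and 2·(m+1)^3 + (m+1)^2 − 3·(m+1) + 2 = 2m^3 + 7m^2 + 5m + 2.
This completes the inductive step, so t[k] = 2k^3 + k^2 − 3k + 2 for all k ≥ 0.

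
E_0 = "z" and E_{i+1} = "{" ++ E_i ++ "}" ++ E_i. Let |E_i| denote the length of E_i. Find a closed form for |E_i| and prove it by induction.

Claim: |E_i| = 3·2^i − 2.

Base case: |E_0| = 1, and 3·2^0 − 2 = 1.
Assume |E_m| = 3·2^m − 2.
Then |E_{m+1}| = 1 + |E_m| + 1 + |E_m| = 2|E_m| + 2 = 2(3·2^m − 2) + 2 = 3·2^{m+1} − 4 + 2 = 3·2^{m+1} − 2.
This completes the inductive step, so |E_i| = 3·2^i − 2 for all i ≥ 0.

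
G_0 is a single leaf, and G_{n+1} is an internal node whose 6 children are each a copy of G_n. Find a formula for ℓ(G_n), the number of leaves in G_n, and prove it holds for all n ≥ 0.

Claim: ℓ(G_n) = 6^n.

Base case: ℓ(G_0) = 1, and 6^0 = 1.
Assume ℓ(G_m) = 6^m.
Then ℓ(G_{m+1}) = 6·ℓ(G_m) = 6·6^m = 6^{m+1}.
By induction, ℓ(G_n) = 6^n for all n ≥ 0.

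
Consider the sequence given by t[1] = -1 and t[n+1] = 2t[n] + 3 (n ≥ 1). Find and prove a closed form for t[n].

Claim: t[n] = 2^n − 3.

Base case: t[1] = -1, and 2^1 − 3 = 2 − 3 = -1.
Assume t[j] = 2^j − 3 for some j ≥ 1.
Then t[j+1] = 2t[j] + 3 = 2·(2^j − 3) + 3 = 2^{j+1} − 6 + 3 = 2^{j+1} − 3.
Hence t[n] = 2^n − 3 for every n ≥ 1, by induction.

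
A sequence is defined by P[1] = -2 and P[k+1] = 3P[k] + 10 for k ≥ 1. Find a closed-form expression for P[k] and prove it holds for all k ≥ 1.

Claim: P[k] = 3^k − 5.

Base case: P[1] = -2, and 3^1 − 5 = 3 − 5 = -2.
Assume P[j] = 3^j − 5 for some j ≥ 1.
Then P[j+1] = 3P[j] + 10 = 3·(3^j − 5) + 10 = 3^{j+1} − 15 + 10 = 3^{j+1} − 5.
Hence P[k] = 3^k − 5 for every k ≥ 1, by induction.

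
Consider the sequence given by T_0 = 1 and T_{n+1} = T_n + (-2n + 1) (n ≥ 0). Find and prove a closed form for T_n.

Claim: T_n = -n^2 + 2n + 1.

Base case: T_0 = 1, and -0^2 + 2·0 + 1 = 1.
Assume T_m = -m^2 + 2m + 1.
Then T_{m+1} = T_m + (-2m + 1) = (-m^2 + 2m + 1) + (-2m + 1) = -m^2 + 2,
and -(m+1)^2 + 2·(m+1) + 1 = -m^2 + 2.
This completes the inductive step, so T_n = -n^2 + 2n + 1 for all n ≥ 0.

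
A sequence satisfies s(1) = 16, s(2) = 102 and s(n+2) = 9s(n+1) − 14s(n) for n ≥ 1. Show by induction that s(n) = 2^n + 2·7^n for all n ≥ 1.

Base cases: s(1) = 16 and 2^1 + 2·7^1 = 16; s(2) = 102 and 2^2 + 2·7^2 = 102.
Assume s(i) = 2^i + 2·7^i for all 1 ≤ i ≤ j, where j ≥ 2.
Then s(j+1) = 9s(j) − 14s(j−1) = 9·(2^j + 2·7^j) − 14·(2^{j−1} + 2·7^{j−1}) = (9·2 − 14)2^{j−1} + 2·(9·7 − 14)7^{j−1} = 4·2^{j−1} + 98·7^{j−1} = 2^{j+1} + 2·7^{j+1}.
By strong induction, s(n) = 2^n + 2·7^n for all n ≥ 1.

s(n) = 2^n + 2·7^n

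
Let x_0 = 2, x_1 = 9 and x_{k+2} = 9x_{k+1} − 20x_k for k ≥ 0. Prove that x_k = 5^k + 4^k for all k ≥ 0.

Base cases: x_0 = 2 and 5^0 + 4^0 = 2; x_1 = 9 and 5^1 + 4^1 = 9.
Assume x_i = 5^i + 4^i for all 0 ≤ i ≤ j, where j ≥ 1.
Then x_{j+1} = 9x_j − 20x_{j−1} = 9·(5^j + 4^j) − 20·(5^{j−1} + 4^{j−1}) = (9·5 − 20)5^{j−1} + (9·4 − 20)4^{j−1} = 25·5^{j−1} + 16·4^{j−1} = 5^{j+1} + 4^{j+1}.
Hence x_k = 5^k + 4^k for every k ≥ 0, by strong induction.

x_k = 5^k + 4^k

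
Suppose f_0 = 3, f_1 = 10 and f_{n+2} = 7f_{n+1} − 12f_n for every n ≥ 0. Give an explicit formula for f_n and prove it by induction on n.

Claim: f_n = 4^n + 2·3^n.

Base cases: f_0 = 3 and 4^0 + 2·3^0 = 3; f_1 = 10 and 4^1 + 2·3^1 = 10.
Assume f_j = 4^j + 2·3^j for all 0 ≤ j ≤ k, where k ≥ 1.
Then f_{k+1} = 7f_k − 12f_{k−1} = 7·(4^k + 2·3^k) − 12·(4^{k−1} + 2·3^{k−1}) = (7·4 − 12)4^{k−1} + 2·(7·3 − 12)3^{k−1} = 16·4^{k−1} + 18·3^{k−1} = 4^{k+1} + 2·3^{k+1}.
Hence f_n = 4^n + 2·3^n for every n ≥ 0, by strong induction.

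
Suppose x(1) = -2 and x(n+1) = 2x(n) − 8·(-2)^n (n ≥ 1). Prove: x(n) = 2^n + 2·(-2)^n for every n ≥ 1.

Base case: x(1) = -2, and 2^1 + 2·(-2)^1 = 2 − 4 = -2.
Assume x(k) = 2^k + 2·(-2)^k for some k ≥ 1.
Then x(k+1) = 2x(k) − 8·(-2)^k = 2·(2^k + 2·(-2)^k) − 8·(-2)^k = 2^{k+1} + 4·(-2)^k − 8·(-2)^k = 2^{k+1} − 4·(-2)^k = 2^{k+1} + 2·(-2)^{k+1}.
So the formula holds for k+1, and by induction x(n) = 2^n + 2·(-2)^n for all n ≥ 1.

x(n) = 2^n + 2·(-2)^n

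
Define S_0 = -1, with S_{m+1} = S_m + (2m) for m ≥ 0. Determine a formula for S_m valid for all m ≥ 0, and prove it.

Claim: S_m = m^2 − m − 1.

Base case: S_0 = -1, and 0^2 − 0 − 1 = -1.
Assume S_j = j^2 − j − 1.
Then S_{j+1} = S_j + (2j) = (j^2 − j − 1) + (2j) = j^2 + j − 1,
and (j+1)^2 − (j+1) − 1 = j^2 + j − 1.
Hence S_m = m^2 − m − 1 for every m ≥ 0, by induction.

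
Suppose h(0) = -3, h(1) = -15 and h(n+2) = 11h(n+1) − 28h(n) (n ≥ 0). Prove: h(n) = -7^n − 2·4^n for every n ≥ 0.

Base cases: h(0) = -3 and -7^0 − 2·4^0 = -3; h(1) = -15 and -7^1 − 2·4^1 = -15.
Assume h(j) = -7^j − 2·4^j for all 0 ≤ j ≤ r, where r ≥ 1.
Then h(r+1) = 11h(r) − 28h(r−1) = 11·(-7^r − 2·4^r) − 28·(-7^{r−1} − 2·4^{r−1}) = -(11·7 − 28)7^{r−1} − 2·(11·4 − 28)4^{r−1} = -49·7^{r−1} − 32·4^{r−1} = -7^{r+1} − 2·4^{r+1}.
So the formula holds for r+1, and by strong induction h(n) = -7^n − 2·4^n for all n ≥ 0.

h(n) = -7^n − 2·4^n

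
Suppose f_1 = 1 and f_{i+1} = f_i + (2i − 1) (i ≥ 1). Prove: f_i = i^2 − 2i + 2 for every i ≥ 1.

Base case: f_1 = 1, and 1^2 − 2·1 + 2 = 1.
Assume f_j = j^2 − 2j + 2.
Then f_{j+1} = f_j + (2j − 1) = (j^2 − 2j + 2) + (2j − 1) = j^2 + 1,
and (j+1)^2 − 2·(j+1) + 2 = j^2 + 1.
By induction, f_i = i^2 − 2i + 2 for all i ≥ 1.

f_i = i^2 − 2i + 2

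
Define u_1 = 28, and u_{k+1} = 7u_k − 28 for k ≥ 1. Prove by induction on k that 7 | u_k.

Base case: u_1 = 28 = 7·4, so 7 | u_1.
Assume 7 | u_r, so u_r = 7t for some integer t.
Then u_{r+1} = 7u_r − 28 = 7·(7t) − 28 = 7(7t − 4), so 7 | u_{r+1}.
So the property holds for r+1, and by induction 7 | u_k for all k ≥ 1.

7 | u_k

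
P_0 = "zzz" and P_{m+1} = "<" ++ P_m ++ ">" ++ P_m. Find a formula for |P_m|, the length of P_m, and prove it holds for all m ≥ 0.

Claim: |P_m| = 5·2^m − 2.

Base case: |P_0| = 3, and 5·2^0 − 2 = 3.
Assume |P_j| = 5·2^j − 2.
Then |P_{j+1}| = 1 + |P_j| + 1 + |P_j| = 2|P_j| + 2 = 2(5·2^j − 2) + 2 = 5·2^{j+1} − 4 + 2 = 5·2^{j+1} − 2.
Hence |P_m| = 5·2^m − 2 for every m ≥ 0, by induction.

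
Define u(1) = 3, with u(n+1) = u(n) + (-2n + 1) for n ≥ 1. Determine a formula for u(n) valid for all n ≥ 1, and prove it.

Claim: u(n) = -n^2 + 2n + 2.

Base case: u(1) = 3, and -1^2 + 2·1 + 2 = 3.
Assume u(k) = -k^2 + 2k + 2.
Then u(k+1) = u(k) + (-2k + 1) = (-k^2 + 2k + 2) + (-2k + 1) = -k^2 + 3,
and -(k+1)^2 + 2·(k+1) + 2 = -k^2 + 3.
By induction, u(n) = -n^2 + 2n + 2 for all n ≥ 1.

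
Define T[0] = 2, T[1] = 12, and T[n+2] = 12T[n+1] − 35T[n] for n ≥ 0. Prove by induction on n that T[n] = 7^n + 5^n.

Base cases: T[0] = 2 and 7^0 + 5^0 = 2; T[1] = 12 and 7^1 + 5^1 = 12.
Assume T[i] = 7^i + 5^i for all 0 ≤ i ≤ j, where j ≥ 1.
Then T[j+1] = 12T[j] − 35T[j−1] = 12·(7^j + 5^j) − 35·(7^{j−1} + 5^{j−1}) = (12·7 − 35)7^{j−1} + (12·5 − 35)5^{j−1} = 49·7^{j−1} + 25·5^{j−1} = 7^{j+1} + 5^{j+1}.
Hence T[n] = 7^n + 5^n for every n ≥ 0, by strong induction.

T[n] = 7^n + 5^n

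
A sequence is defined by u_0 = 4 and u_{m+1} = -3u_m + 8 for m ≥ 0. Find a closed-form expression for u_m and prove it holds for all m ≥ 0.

Claim: u_m = 2·(-3)^m + 2.

Base case: u_0 = 4, and 2·(-3)^0 + 2 = 2 + 2 = 4.
Assume u_j = 2·(-3)^j + 2 for some j ≥ 0.
Then u_{j+1} = -3u_j + 8 = -3·(2·(-3)^j + 2) + 8 = -6·(-3)^j − 6 + 8 = 2·(-3)^{j+1} + 2.
This completes the inductive step, so u_m = 2·(-3)^m + 2 for all m ≥ 0.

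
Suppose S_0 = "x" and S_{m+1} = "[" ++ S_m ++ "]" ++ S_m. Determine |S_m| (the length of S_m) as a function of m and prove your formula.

Claim: |S_m| = 3·2^m − 2.

Base case: |S_0| = 1, and 3·2^0 − 2 = 1.
Assume |S_j| = 3·2^j − 2.
Then |S_{j+1}| = 1 + |S_j| + 1 + |S_j| = 2|S_j| + 2 = 2(3·2^j − 2) + 2 = 3·2^{j+1} − 4 + 2 = 3·2^{j+1} − 2.
By induction, |S_m| = 3·2^m − 2 for all m ≥ 0.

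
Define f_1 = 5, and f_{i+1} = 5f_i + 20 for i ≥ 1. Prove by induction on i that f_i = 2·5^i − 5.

Base case: f_1 = 5, and 2·5^1 − 5 = 10 − 5 = 5.
Assume f_k = 2·5^k − 5 for some k ≥ 1.
Then f_{k+1} = 5f_k + 20 = 5·(2·5^k − 5) + 20 = 10·5^k − 25 + 20 = 2·5^{k+1} − 5.
So the formula holds for k+1, and by induction f_i = 2·5^i − 5 for all i ≥ 1.

f_i = 2·5^i − 5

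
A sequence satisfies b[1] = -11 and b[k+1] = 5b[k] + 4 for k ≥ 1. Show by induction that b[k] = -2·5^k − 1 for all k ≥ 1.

Base case: b[1] = -11, and -2·5^1 − 1 = -10 − 1 = -11.
Assume b[j] = -2·5^j − 1 for some j ≥ 1.
Then b[j+1] = 5b[j] + 4 = 5·(-2·5^j − 1) + 4 = -10·5^j − 5 + 4 = -2·5^{j+1} − 1.
This completes the inductive step, so b[k] = -2·5^k − 1 for all k ≥ 1.

b[k] = -2·5^k − 1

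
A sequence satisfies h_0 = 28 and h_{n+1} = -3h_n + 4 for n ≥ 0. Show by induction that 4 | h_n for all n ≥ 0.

Base case: h_0 = 28 = 4·7, so 4 | h_0.
Assume 4 | h_k, so h_k = 4t for some integer t.
Then h_{k+1} = -3h_k + 4 = -3·(4t) + 4 = 4(-3t + 1), so 4 | h_{k+1}.
By induction, 4 | h_n for all n ≥ 0.

4 | h_n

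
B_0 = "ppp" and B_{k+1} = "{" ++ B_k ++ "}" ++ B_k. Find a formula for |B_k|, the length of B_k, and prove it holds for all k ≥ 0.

Claim: |B_k| = 5·2^k − 2.

Base case: |B_0| = 3, and 5·2^0 − 2 = 3.
Assume |B_m| = 5·2^m − 2.
Then |B_{m+1}| = 1 + |B_m| + 1 + |B_m| = 2|B_m| + 2 = 2(5·2^m − 2) + 2 = 5·2^{m+1} − 4 + 2 = 5·2^{m+1} − 2.
So the formula holds for m+1, and by induction |B_k| = 5·2^k − 2 for all k ≥ 0.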